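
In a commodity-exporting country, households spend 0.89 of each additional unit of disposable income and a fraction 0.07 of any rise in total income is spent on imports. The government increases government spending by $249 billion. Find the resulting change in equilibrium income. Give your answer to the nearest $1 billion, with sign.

Government-spending multiplier = 1/(1 − c + m) = 1/(1 − 0.89 + 0.07) = 1/0.18 ≈ 5.556.
ΔY = k × ΔG = (+$249 billion) / 0.18 ≈ +$1,383 billion.

+$1,383 billion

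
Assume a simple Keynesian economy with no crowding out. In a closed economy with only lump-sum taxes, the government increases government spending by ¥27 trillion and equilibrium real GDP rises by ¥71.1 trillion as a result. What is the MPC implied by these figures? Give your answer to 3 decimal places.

0.620

Implied spending multiplier k = ΔY/ΔG = 71.1/27 ≈ 2.6333.
Since k = 1/(1 − MPC), MPC = 1 − 1/k = 1 − ΔG/ΔY = 1 − 27/71.1 ≈ 0.620.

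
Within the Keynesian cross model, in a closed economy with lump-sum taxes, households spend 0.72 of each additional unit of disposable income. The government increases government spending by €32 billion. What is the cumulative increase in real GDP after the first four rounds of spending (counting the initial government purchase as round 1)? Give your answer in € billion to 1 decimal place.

€83.6 billion

Round 1 adds ΔG = €32 billion; each later round is MPC = 0.72 times the previous.
After 4 rounds: 32 + 23.04 + 16.5888 + 11.943936 = ΔG·(1 − c^4)/(1 − c) = 32 × (1 − 0.26873856)/0.28 ≈ €83.6 billion.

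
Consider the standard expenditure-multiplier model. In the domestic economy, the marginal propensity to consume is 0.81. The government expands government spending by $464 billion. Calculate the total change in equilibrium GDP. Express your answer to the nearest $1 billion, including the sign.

+$2,442 billion

Spending multiplier = 1/(1 − MPC) = 1/(1 − 0.81) = 1/0.19 ≈ 5.263.
ΔY = k × ΔG = (+$464 billion) / 0.19 ≈ +$2,442 billion.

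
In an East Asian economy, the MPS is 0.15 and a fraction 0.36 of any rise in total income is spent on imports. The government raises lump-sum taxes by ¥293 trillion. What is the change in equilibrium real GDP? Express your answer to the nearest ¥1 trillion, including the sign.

−¥488 trillion

MPC = 1 − MPS = 1 − 0.15 = 0.85.
A lump-sum tax change of +¥293 trillion shifts disposable income by −¥293 trillion; first-round consumption changes by −c × ΔT = −0.85 × (+¥293 trillion) = −¥249.05 trillion.
Expenditure multiplier = 1/(1 − c + m) = 1/(1 − 0.85 + 0.36) = 1/0.51 ≈ 1.961.
The tax multiplier is −c × k ≈ −1.667, so ΔY = k × (−c·ΔT) = (−¥249.05 trillion) / 0.51 ≈ −¥488 trillion.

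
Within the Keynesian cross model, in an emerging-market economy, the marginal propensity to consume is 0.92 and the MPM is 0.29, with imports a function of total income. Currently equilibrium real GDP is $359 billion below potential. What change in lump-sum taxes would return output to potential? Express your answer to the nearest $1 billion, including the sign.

Spending multiplier = 1/(1 − c + m) = 1/(1 − 0.92 + 0.29) = 1/0.37 ≈ 2.703.
Tax multiplier = −c·k = −0.92/0.37 ≈ −2.486. Need ΔY = +$359 billion, so ΔT = ΔY/(−c·k) = −(+$359 billion) × 0.37 / 0.92 ≈ −$144 billion.
The government should cut lump-sum taxes by $144 billion.

−$144 billion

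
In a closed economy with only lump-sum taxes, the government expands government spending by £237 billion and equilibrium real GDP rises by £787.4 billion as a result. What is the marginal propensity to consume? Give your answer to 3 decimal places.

Implied spending multiplier k = ΔY/ΔG = 787.4/237 ≈ 3.3224.
Since k = 1/(1 − MPC), MPC = 1 − 1/k = 1 − ΔG/ΔY = 1 − 237/787.4 ≈ 0.699.

0.699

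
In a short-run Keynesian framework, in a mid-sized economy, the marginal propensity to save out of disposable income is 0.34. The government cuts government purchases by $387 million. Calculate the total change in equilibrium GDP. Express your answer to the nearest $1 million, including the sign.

MPC = 1 − MPS = 1 − 0.34 = 0.66.
Government-spending multiplier = 1/(1 − MPC) = 1/(1 − 0.66) = 1/0.34 ≈ 2.941.
ΔY = k × ΔG = (−$387 million) / 0.34 ≈ −$1,138 million.

−$1,138 million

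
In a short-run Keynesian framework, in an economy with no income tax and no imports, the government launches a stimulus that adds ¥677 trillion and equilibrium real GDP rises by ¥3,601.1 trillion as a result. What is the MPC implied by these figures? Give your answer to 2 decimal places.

Implied spending multiplier k = ΔY/ΔG = 3,601.1/677 ≈ 5.3192.
Since k = 1/(1 − MPC), MPC = 1 − 1/k = 1 − ΔG/ΔY = 1 − 677/3,601.1 ≈ 0.81.

0.81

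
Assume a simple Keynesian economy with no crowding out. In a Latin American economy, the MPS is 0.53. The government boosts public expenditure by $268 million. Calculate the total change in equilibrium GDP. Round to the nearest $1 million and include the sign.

+$506 million

MPC = 1 − MPS = 1 − 0.53 = 0.47.
Government-spending multiplier = 1/(1 − MPC) = 1/(1 − 0.47) = 1/0.53 ≈ 1.887.
ΔY = k × ΔG = (+$268 million) / 0.53 ≈ +$506 million.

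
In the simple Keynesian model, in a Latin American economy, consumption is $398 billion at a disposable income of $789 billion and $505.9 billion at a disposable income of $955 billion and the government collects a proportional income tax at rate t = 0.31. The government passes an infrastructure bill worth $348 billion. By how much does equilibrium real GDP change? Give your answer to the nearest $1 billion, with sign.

+$631 billion

MPC = ΔC/ΔYd = (505.9 − 398)/(955 − 789) = 107.9/166 = 0.65.
Government-spending multiplier = 1/(1 − c(1−t)) = 1/(1 − 0.65×0.69) = 1/0.5515 ≈ 1.813.
ΔY = k × ΔG = (+$348 billion) / 0.5515 ≈ +$631 billion.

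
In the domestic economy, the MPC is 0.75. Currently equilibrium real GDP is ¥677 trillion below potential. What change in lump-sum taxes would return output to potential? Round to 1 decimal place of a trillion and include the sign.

−¥225.7 trillion

Spending multiplier = 1/(1 − MPC) = 1/(1 − 0.75) = 1/0.25 = 4.
Tax multiplier = −c·k = −0.75/0.25 = −3. Need ΔY = +¥677 trillion, so ΔT = ΔY/(−c·k) = −(+¥677 trillion) × 0.25 / 0.75 ≈ −¥225.7 trillion.
The government should cut lump-sum taxes by ¥225.7 trillion.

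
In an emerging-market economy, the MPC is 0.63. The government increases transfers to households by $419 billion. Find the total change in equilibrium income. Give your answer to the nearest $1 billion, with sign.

The transfer change shifts disposable income by +$419 billion, so first-round consumption changes by c·ΔTR = 0.63 × (+$419 billion) = +$263.97 billion.
Expenditure multiplier = 1/(1 − MPC) = 1/(1 − 0.63) = 1/0.37 ≈ 2.703.
The transfer multiplier is c × k ≈ 1.703, so ΔY = k × (c·ΔTR) = (+$263.97 billion) / 0.37 ≈ +$713 billion.

+$713 billion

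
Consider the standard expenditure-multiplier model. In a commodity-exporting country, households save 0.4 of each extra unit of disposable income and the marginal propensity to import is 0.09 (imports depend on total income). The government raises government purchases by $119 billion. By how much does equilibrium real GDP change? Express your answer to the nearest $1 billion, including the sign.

MPC = 1 − MPS = 1 − 0.4 = 0.6.
Government-spending multiplier = 1/(1 − c + m) = 1/(1 − 0.6 + 0.09) = 1/0.49 ≈ 2.041.
ΔY = k × ΔG = (+$119 billion) / 0.49 ≈ +$243 billion.

+$243 billion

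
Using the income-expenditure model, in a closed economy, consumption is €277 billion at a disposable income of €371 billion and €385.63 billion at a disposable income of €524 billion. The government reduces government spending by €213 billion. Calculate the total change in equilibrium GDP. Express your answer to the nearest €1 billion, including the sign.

MPC = ΔC/ΔYd = (385.63 − 277)/(524 − 371) = 108.63/153 = 0.71.
Expenditure multiplier = 1/(1 − MPC) = 1/(1 − 0.71) = 1/0.29 ≈ 3.448.
ΔY = k × ΔG = (−€213 billion) / 0.29 ≈ −€734 billion.

−€734 billion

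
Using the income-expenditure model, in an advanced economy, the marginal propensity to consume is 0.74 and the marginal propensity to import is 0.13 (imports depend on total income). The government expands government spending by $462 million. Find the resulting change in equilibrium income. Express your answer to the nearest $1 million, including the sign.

+$1,185 million

Government-spending multiplier = 1/(1 − c + m) = 1/(1 − 0.74 + 0.13) = 1/0.39 ≈ 2.564.
ΔY = k × ΔG = (+$462 million) / 0.39 ≈ +$1,185 million.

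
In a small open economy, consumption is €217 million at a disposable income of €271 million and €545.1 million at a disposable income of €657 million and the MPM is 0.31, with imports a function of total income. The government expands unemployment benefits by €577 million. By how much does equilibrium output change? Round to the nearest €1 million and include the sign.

MPC = ΔC/ΔYd = (545.1 − 217)/(657 − 271) = 328.1/386 = 0.85.
The transfer change shifts disposable income by +€577 million, so first-round consumption changes by c·ΔTR = 0.85 × (+€577 million) = +€490.45 million.
Expenditure multiplier = 1/(1 − c + m) = 1/(1 − 0.85 + 0.31) = 1/0.46 ≈ 2.174.
The transfer multiplier is c × k ≈ 1.848, so ΔY = k × (c·ΔTR) = (+€490.45 million) / 0.46 ≈ +€1,066 million.

+€1,066 million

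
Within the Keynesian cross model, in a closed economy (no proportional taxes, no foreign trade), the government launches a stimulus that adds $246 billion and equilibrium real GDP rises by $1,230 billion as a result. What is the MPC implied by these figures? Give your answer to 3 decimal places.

0.800

Implied spending multiplier k = ΔY/ΔG = 1,230/246 = 5.
Since k = 1/(1 − MPC), MPC = 1 − 1/k = 1 − ΔG/ΔY = 1 − 246/1,230 = 0.800.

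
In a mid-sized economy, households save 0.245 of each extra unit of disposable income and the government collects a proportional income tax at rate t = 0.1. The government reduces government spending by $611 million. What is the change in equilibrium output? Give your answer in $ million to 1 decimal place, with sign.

MPC = 1 − MPS = 1 − 0.245 = 0.755.
Expenditure multiplier = 1/(1 − c(1−t)) = 1/(1 − 0.755×0.9) = 1/0.3205 ≈ 3.12.
ΔY = k × ΔG = (−$611 million) / 0.3205 ≈ −$1,906.4 million.

−$1,906.4 million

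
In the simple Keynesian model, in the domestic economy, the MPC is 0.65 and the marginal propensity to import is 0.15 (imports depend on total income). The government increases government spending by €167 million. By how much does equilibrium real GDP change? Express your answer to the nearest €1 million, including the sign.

Government-spending multiplier = 1/(1 − c + m) = 1/(1 − 0.65 + 0.15) = 1/0.5 = 2.
ΔY = k × ΔG = (+€167 million) / 0.5 = +€334 million.

+€334 million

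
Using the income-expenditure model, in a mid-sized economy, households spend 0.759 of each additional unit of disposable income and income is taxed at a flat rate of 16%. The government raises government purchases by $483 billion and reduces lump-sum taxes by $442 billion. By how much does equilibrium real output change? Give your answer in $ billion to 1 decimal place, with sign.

+$2,258.2 billion

Expenditure multiplier = 1/(1 − c(1−t)) = 1/(1 − 0.759×0.84) = 1/0.36244 ≈ 2.759.
ΔG contributes k·ΔG = (+$483 billion) / 0.36244 ≈ +$1,332.6 billion.
ΔT of −$442 billion changes first-round spending by −c·ΔT = +$335.478 billion, contributing k·(−c·ΔT) = (+$335.478 billion) / 0.36244 ≈ +$925.6 billion.
Net ΔY = k(ΔG − c·ΔT) = (+$818.478 billion) / 0.36244 ≈ +$2,258.2 billion.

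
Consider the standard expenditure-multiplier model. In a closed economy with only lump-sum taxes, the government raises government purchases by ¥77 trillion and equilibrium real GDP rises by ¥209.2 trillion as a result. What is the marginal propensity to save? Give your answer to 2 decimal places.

Implied spending multiplier k = ΔY/ΔG = 209.2/77 ≈ 2.7169.
Since k = 1/(1 − MPC), MPC = 1 − 1/k = 1 − ΔG/ΔY = 1 − 77/209.2 ≈ 0.63.
MPS = 1 − MPC = 0.37.

0.37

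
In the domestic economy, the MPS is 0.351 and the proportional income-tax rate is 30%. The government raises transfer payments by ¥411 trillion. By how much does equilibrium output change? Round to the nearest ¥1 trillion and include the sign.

+¥489 trillion

MPC = 1 − MPS = 1 − 0.351 = 0.649.
The transfer change shifts disposable income by +¥411 trillion, so first-round consumption changes by c·ΔTR = 0.649 × (+¥411 trillion) = +¥266.739 trillion.
Expenditure multiplier = 1/(1 − c(1−t)) = 1/(1 − 0.649×0.7) = 1/0.5457 ≈ 1.833.
The transfer multiplier is c × k ≈ 1.189, so ΔY = k × (c·ΔTR) = (+¥266.739 trillion) / 0.5457 ≈ +¥489 trillion.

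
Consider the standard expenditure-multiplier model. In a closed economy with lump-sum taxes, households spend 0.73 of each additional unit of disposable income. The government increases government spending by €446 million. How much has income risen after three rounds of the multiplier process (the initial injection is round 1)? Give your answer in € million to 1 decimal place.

Round 1 adds ΔG = €446 million; each later round is MPC = 0.73 times the previous.
After 3 rounds: 446 + 325.58 + 237.6734 = ΔG·(1 − c^3)/(1 − c) = 446 × (1 − 0.389017)/0.27 ≈ €1,009.3 million.

€1,009.3 million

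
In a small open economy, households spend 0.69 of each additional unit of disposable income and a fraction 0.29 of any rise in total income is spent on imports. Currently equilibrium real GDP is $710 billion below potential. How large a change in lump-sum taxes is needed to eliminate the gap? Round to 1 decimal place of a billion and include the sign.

−$617.4 billion

Spending multiplier = 1/(1 − c + m) = 1/(1 − 0.69 + 0.29) = 1/0.6 ≈ 1.667.
Tax multiplier = −c·k = −0.69/0.6 = −1.15. Need ΔY = +$710 billion, so ΔT = ΔY/(−c·k) = −(+$710 billion) × 0.6 / 0.69 ≈ −$617.4 billion.
The government should cut lump-sum taxes by $617.4 billion.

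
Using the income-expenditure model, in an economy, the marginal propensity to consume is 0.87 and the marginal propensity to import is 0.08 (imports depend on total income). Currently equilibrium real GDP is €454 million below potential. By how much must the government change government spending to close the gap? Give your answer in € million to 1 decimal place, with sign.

+€95.3 million

Spending multiplier = 1/(1 − c + m) = 1/(1 − 0.87 + 0.08) = 1/0.21 ≈ 4.762.
Need ΔY = +€454 million, so ΔG = ΔY/k = (+€454 million) × 0.21 ≈ +€95.3 million.
The government should increase government spending by €95.3 million.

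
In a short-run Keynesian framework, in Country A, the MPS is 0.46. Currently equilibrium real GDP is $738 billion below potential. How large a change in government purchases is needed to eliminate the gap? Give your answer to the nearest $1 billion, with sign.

+$339 billion

MPC = 1 − MPS = 1 − 0.46 = 0.54.
Spending multiplier = 1/(1 − MPC) = 1/(1 − 0.54) = 1/0.46 ≈ 2.174.
Need ΔY = +$738 billion, so ΔG = ΔY/k = (+$738 billion) × 0.46 ≈ +$339 billion.
The government should increase government purchases by $339 billion.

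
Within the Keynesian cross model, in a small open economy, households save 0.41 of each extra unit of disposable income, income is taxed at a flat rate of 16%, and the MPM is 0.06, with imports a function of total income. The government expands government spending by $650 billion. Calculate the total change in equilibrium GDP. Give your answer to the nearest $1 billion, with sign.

+$1,152 billion

MPC = 1 − MPS = 1 − 0.41 = 0.59.
Spending multiplier = 1/(1 − c(1−t) + m) = 1/(1 − 0.59×0.84 + 0.06) = 1/0.5644 ≈ 1.772.
ΔY = k × ΔG = (+$650 billion) / 0.5644 ≈ +$1,152 billion.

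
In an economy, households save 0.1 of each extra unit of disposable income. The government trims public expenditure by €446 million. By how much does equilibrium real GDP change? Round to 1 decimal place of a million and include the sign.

−€4,460.0 million

MPC = 1 − MPS = 1 − 0.1 = 0.9.
Expenditure multiplier = 1/(1 − MPC) = 1/(1 − 0.9) = 1/0.1 = 10.
ΔY = k × ΔG = (−€446 million) / 0.1 = −€4,460 million.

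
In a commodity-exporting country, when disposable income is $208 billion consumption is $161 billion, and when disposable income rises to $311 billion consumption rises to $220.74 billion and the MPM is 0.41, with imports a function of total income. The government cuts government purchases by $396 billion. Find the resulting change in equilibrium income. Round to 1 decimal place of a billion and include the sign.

−$477.1 billion

MPC = ΔC/ΔYd = (220.74 − 161)/(311 − 208) = 59.74/103 = 0.58.
Expenditure multiplier = 1/(1 − c + m) = 1/(1 − 0.58 + 0.41) = 1/0.83 ≈ 1.205.
ΔY = k × ΔG = (−$396 billion) / 0.83 ≈ −$477.1 billion.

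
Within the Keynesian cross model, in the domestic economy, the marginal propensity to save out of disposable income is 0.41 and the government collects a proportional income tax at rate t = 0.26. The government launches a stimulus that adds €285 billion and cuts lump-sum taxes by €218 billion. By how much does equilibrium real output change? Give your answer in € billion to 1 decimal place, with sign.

+€734.1 billion

MPC = 1 − MPS = 1 − 0.41 = 0.59.
Expenditure multiplier = 1/(1 − c(1−t)) = 1/(1 − 0.59×0.74) = 1/0.5634 ≈ 1.775.
ΔG contributes k·ΔG = (+€285 billion) / 0.5634 ≈ +€505.9 billion.
ΔT of −€218 billion changes first-round spending by −c·ΔT = +€128.62 billion, contributing k·(−c·ΔT) = (+€128.62 billion) / 0.5634 ≈ +€228.3 billion.
Net ΔY = k(ΔG − c·ΔT) = (+€413.62 billion) / 0.5634 ≈ +€734.1 billion.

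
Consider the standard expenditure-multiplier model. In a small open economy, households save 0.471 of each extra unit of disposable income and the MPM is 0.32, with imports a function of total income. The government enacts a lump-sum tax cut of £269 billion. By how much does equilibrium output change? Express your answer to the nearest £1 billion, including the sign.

MPC = 1 − MPS = 1 − 0.471 = 0.529.
A lump-sum tax change of −£269 billion shifts disposable income by +£269 billion; first-round consumption changes by −c × ΔT = −0.529 × (−£269 billion) = +£142.301 billion.
Expenditure multiplier = 1/(1 − c + m) = 1/(1 − 0.529 + 0.32) = 1/0.791 ≈ 1.264.
The tax multiplier is −c × k ≈ −0.669, so ΔY = k × (−c·ΔT) = (+£142.301 billion) / 0.791 ≈ +£180 billion.

+£180 billion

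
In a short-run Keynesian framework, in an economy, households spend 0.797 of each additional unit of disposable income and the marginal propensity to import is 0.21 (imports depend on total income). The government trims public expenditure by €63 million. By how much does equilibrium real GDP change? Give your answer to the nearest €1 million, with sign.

−€153 million

Expenditure multiplier = 1/(1 − c + m) = 1/(1 − 0.797 + 0.21) = 1/0.413 ≈ 2.421.
ΔY = k × ΔG = (−€63 million) / 0.413 ≈ −€153 million.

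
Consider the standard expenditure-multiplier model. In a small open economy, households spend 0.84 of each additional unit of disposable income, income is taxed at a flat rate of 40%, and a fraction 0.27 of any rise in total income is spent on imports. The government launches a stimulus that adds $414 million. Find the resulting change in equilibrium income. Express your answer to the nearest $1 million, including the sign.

+$540 million

Expenditure multiplier = 1/(1 − c(1−t) + m) = 1/(1 − 0.84×0.6 + 0.27) = 1/0.766 ≈ 1.305.
ΔY = k × ΔG = (+$414 million) / 0.766 ≈ +$540 million.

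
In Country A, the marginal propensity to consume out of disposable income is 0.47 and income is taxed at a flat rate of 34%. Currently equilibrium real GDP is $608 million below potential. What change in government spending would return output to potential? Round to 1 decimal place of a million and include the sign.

Spending multiplier = 1/(1 − c(1−t)) = 1/(1 − 0.47×0.66) = 1/0.6898 ≈ 1.45.
Need ΔY = +$608 million, so ΔG = ΔY/k = (+$608 million) × 0.6898 ≈ +$419.4 million.
The government should increase government spending by $419.4 million.

+$419.4 million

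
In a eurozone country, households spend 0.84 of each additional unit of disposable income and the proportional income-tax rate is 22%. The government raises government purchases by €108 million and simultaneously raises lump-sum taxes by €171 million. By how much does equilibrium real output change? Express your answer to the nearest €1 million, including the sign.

−€103 million

Expenditure multiplier = 1/(1 − c(1−t)) = 1/(1 − 0.84×0.78) = 1/0.3448 ≈ 2.9.
ΔG contributes k·ΔG = (+€108 million) / 0.3448 ≈ +€313.2 million.
ΔT of +€171 million changes first-round spending by −c·ΔT = −€143.64 million, contributing k·(−c·ΔT) = (−€143.64 million) / 0.3448 ≈ −€416.6 million.
Net ΔY = k(ΔG − c·ΔT) = (−€35.64 million) / 0.3448 ≈ −€103 million.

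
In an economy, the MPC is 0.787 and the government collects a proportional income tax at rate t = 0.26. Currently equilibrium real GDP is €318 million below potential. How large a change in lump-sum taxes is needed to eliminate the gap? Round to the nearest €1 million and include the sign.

−€169 million

Spending multiplier = 1/(1 − c(1−t)) = 1/(1 − 0.787×0.74) = 1/0.41762 ≈ 2.395.
Tax multiplier = −c·k = −0.787/0.41762 ≈ −1.884. Need ΔY = +€318 million, so ΔT = ΔY/(−c·k) = −(+€318 million) × 0.41762 / 0.787 ≈ −€169 million.
The government should cut lump-sum taxes by €169 million.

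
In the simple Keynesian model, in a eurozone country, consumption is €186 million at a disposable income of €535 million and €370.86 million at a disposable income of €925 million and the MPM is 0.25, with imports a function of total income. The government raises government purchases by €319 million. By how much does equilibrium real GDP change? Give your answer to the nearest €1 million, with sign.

+€411 million

MPC = ΔC/ΔYd = (370.86 − 186)/(925 − 535) = 184.86/390 = 0.474.
Spending multiplier = 1/(1 − c + m) = 1/(1 − 0.474 + 0.25) = 1/0.776 ≈ 1.289.
ΔY = k × ΔG = (+€319 million) / 0.776 ≈ +€411 million.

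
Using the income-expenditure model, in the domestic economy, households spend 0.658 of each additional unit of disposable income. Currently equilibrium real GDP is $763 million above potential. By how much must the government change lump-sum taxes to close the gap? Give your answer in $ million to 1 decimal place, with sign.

Spending multiplier = 1/(1 − MPC) = 1/(1 − 0.658) = 1/0.342 ≈ 2.924.
Tax multiplier = −c·k = −0.658/0.342 ≈ −1.924. Need ΔY = −$763 million, so ΔT = ΔY/(−c·k) = −(−$763 million) × 0.342 / 0.658 ≈ +$396.6 million.
The government should raise lump-sum taxes by $396.6 million.

+$396.6 million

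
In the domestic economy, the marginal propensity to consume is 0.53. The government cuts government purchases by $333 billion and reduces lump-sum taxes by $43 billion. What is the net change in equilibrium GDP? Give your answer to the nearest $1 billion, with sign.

−$660 billion

Expenditure multiplier = 1/(1 − MPC) = 1/(1 − 0.53) = 1/0.47 ≈ 2.128.
ΔG contributes k·ΔG = (−$333 billion) / 0.47 ≈ −$708.5 billion.
ΔT of −$43 billion changes first-round spending by −c·ΔT = +$22.79 billion, contributing k·(−c·ΔT) = (+$22.79 billion) / 0.47 ≈ +$48.5 billion.
Net ΔY = k(ΔG − c·ΔT) = (−$310.21 billion) / 0.47 ≈ −$660 billion.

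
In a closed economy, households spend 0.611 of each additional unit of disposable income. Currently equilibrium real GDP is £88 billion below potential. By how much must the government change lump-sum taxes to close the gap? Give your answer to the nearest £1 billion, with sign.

Spending multiplier = 1/(1 − MPC) = 1/(1 − 0.611) = 1/0.389 ≈ 2.571.
Tax multiplier = −c·k = −0.611/0.389 ≈ −1.571. Need ΔY = +£88 billion, so ΔT = ΔY/(−c·k) = −(+£88 billion) × 0.389 / 0.611 ≈ −£56 billion.
The government should cut lump-sum taxes by £56 billion.

−£56 billion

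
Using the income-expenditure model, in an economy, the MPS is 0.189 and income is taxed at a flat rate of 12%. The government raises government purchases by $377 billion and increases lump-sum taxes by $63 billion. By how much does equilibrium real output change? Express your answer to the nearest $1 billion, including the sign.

MPC = 1 − MPS = 1 − 0.189 = 0.811.
Expenditure multiplier = 1/(1 − c(1−t)) = 1/(1 − 0.811×0.88) = 1/0.28632 ≈ 3.493.
ΔG contributes k·ΔG = (+$377 billion) / 0.28632 ≈ +$1,316.7 billion.
ΔT of +$63 billion changes first-round spending by −c·ΔT = −$51.093 billion, contributing k·(−c·ΔT) = (−$51.093 billion) / 0.28632 ≈ −$178.4 billion.
Net ΔY = k(ΔG − c·ΔT) = (+$325.907 billion) / 0.28632 ≈ +$1,138 billion.

+$1,138 billion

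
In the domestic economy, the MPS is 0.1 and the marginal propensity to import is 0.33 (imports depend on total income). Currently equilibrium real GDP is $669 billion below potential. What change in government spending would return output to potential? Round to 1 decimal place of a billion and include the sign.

MPC = 1 − MPS = 1 − 0.1 = 0.9.
Spending multiplier = 1/(1 − c + m) = 1/(1 − 0.9 + 0.33) = 1/0.43 ≈ 2.326.
Need ΔY = +$669 billion, so ΔG = ΔY/k = (+$669 billion) × 0.43 ≈ +$287.7 billion.
The government should increase government spending by $287.7 billion.

+$287.7 billion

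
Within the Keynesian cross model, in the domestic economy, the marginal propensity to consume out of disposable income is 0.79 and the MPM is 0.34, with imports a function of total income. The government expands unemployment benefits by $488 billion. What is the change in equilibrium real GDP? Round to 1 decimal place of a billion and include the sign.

The transfer change shifts disposable income by +$488 billion, so first-round consumption changes by c·ΔTR = 0.79 × (+$488 billion) = +$385.52 billion.
Expenditure multiplier = 1/(1 − c + m) = 1/(1 − 0.79 + 0.34) = 1/0.55 ≈ 1.818.
The transfer multiplier is c × k ≈ 1.436, so ΔY = k × (c·ΔTR) = (+$385.52 billion) / 0.55 ≈ +$700.9 billion.

+$700.9 billion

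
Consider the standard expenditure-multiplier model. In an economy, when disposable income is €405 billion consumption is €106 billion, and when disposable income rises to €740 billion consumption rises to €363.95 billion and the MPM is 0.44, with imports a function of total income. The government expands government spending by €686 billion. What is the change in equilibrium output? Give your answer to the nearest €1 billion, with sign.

MPC = ΔC/ΔYd = (363.95 − 106)/(740 − 405) = 257.95/335 = 0.77.
Spending multiplier = 1/(1 − c + m) = 1/(1 − 0.77 + 0.44) = 1/0.67 ≈ 1.493.
ΔY = k × ΔG = (+€686 billion) / 0.67 ≈ +€1,024 billion.

+€1,024 billion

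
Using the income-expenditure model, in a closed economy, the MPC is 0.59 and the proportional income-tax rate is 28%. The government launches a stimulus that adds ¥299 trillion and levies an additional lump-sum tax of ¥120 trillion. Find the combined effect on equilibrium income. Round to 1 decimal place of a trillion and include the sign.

Expenditure multiplier = 1/(1 − c(1−t)) = 1/(1 − 0.59×0.72) = 1/0.5752 ≈ 1.739.
ΔG contributes k·ΔG = (+¥299 trillion) / 0.5752 ≈ +¥519.8 trillion.
ΔT of +¥120 trillion changes first-round spending by −c·ΔT = −¥70.8 trillion, contributing k·(−c·ΔT) = (−¥70.8 trillion) / 0.5752 ≈ −¥123.1 trillion.
Net ΔY = k(ΔG − c·ΔT) = (+¥228.2 trillion) / 0.5752 ≈ +¥396.7 trillion.

+¥396.7 trillion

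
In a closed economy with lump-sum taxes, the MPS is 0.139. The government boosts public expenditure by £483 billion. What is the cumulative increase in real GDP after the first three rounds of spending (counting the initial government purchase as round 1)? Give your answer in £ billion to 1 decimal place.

MPC = 1 − MPS = 1 − 0.139 = 0.861.
Round 1 adds ΔG = £483 billion; each later round is MPC = 0.861 times the previous.
After 3 rounds: 483 + 415.863 + 358.058043 = ΔG·(1 − c^3)/(1 − c) = 483 × (1 − 0.638277381)/0.139 ≈ £1,256.9 billion.

£1,256.9 billion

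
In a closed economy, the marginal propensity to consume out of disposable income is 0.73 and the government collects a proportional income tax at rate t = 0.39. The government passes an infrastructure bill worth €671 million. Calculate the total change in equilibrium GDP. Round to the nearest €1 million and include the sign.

+€1,210 million

Expenditure multiplier = 1/(1 − c(1−t)) = 1/(1 − 0.73×0.61) = 1/0.5547 ≈ 1.803.
ΔY = k × ΔG = (+€671 million) / 0.5547 ≈ +€1,210 million.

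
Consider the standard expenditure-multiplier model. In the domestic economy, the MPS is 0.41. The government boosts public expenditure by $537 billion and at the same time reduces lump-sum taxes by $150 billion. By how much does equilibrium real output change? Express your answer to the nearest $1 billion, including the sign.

+$1,526 billion

MPC = 1 − MPS = 1 − 0.41 = 0.59.
Expenditure multiplier = 1/(1 − MPC) = 1/(1 − 0.59) = 1/0.41 ≈ 2.439.
ΔG contributes k·ΔG = (+$537 billion) / 0.41 ≈ +$1,309.8 billion.
ΔT of −$150 billion changes first-round spending by −c·ΔT = +$88.5 billion, contributing k·(−c·ΔT) = (+$88.5 billion) / 0.41 ≈ +$215.9 billion.
Net ΔY = k(ΔG − c·ΔT) = (+$625.5 billion) / 0.41 ≈ +$1,526 billion.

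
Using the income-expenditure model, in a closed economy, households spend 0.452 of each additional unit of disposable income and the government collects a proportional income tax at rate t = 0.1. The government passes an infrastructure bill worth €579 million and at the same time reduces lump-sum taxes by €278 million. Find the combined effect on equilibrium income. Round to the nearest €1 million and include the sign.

Expenditure multiplier = 1/(1 − c(1−t)) = 1/(1 − 0.452×0.9) = 1/0.5932 ≈ 1.686.
ΔG contributes k·ΔG = (+€579 million) / 0.5932 ≈ +€976.1 million.
ΔT of −€278 million changes first-round spending by −c·ΔT = +€125.656 million, contributing k·(−c·ΔT) = (+€125.656 million) / 0.5932 ≈ +€211.8 million.
Net ΔY = k(ΔG − c·ΔT) = (+€704.656 million) / 0.5932 ≈ +€1,188 million.

+€1,188 million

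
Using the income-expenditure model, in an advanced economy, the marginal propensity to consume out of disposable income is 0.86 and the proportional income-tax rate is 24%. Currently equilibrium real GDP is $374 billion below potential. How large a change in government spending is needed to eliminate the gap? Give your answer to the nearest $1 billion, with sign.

+$130 billion

Spending multiplier = 1/(1 − c(1−t)) = 1/(1 − 0.86×0.76) = 1/0.3464 ≈ 2.887.
Need ΔY = +$374 billion, so ΔG = ΔY/k = (+$374 billion) × 0.3464 ≈ +$130 billion.
The government should increase government spending by $130 billion.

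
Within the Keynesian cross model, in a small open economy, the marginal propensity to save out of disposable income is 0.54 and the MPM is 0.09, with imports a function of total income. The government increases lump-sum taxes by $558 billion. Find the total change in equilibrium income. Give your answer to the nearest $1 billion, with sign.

−$407 billion

MPC = 1 − MPS = 1 − 0.54 = 0.46.
A lump-sum tax change of +$558 billion shifts disposable income by −$558 billion; first-round consumption changes by −c × ΔT = −0.46 × (+$558 billion) = −$256.68 billion.
Expenditure multiplier = 1/(1 − c + m) = 1/(1 − 0.46 + 0.09) = 1/0.63 ≈ 1.587.
The tax multiplier is −c × k ≈ −0.73, so ΔY = k × (−c·ΔT) = (−$256.68 billion) / 0.63 ≈ −$407 billion.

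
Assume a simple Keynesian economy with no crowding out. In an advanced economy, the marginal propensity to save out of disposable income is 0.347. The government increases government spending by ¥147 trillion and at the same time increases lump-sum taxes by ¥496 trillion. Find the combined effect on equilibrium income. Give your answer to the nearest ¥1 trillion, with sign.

MPC = 1 − MPS = 1 − 0.347 = 0.653.
Expenditure multiplier = 1/(1 − MPC) = 1/(1 − 0.653) = 1/0.347 ≈ 2.882.
ΔG contributes k·ΔG = (+¥147 trillion) / 0.347 ≈ +¥423.6 trillion.
ΔT of +¥496 trillion changes first-round spending by −c·ΔT = −¥323.888 trillion, contributing k·(−c·ΔT) = (−¥323.888 trillion) / 0.347 ≈ −¥933.4 trillion.
Net ΔY = k(ΔG − c·ΔT) = (−¥176.888 trillion) / 0.347 ≈ −¥510 trillion.

−¥510 trillion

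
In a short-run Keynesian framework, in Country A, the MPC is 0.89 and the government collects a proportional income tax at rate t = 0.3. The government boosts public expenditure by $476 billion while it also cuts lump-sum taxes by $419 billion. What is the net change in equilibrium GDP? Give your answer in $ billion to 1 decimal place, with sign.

Expenditure multiplier = 1/(1 − c(1−t)) = 1/(1 − 0.89×0.7) = 1/0.377 ≈ 2.653.
ΔG contributes k·ΔG = (+$476 billion) / 0.377 ≈ +$1,262.6 billion.
ΔT of −$419 billion changes first-round spending by −c·ΔT = +$372.91 billion, contributing k·(−c·ΔT) = (+$372.91 billion) / 0.377 ≈ +$989.2 billion.
Net ΔY = k(ΔG − c·ΔT) = (+$848.91 billion) / 0.377 ≈ +$2,251.8 billion.

+$2,251.8 billion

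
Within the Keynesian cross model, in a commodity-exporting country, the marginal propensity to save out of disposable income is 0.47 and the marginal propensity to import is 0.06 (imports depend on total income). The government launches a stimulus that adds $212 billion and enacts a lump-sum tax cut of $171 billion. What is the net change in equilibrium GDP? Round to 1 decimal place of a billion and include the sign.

+$571.0 billion

MPC = 1 − MPS = 1 − 0.47 = 0.53.
Expenditure multiplier = 1/(1 − c + m) = 1/(1 − 0.53 + 0.06) = 1/0.53 ≈ 1.887.
ΔG contributes k·ΔG = (+$212 billion) / 0.53 = +$400 billion.
ΔT of −$171 billion changes first-round spending by −c·ΔT = +$90.63 billion, contributing k·(−c·ΔT) = (+$90.63 billion) / 0.53 = +$171 billion.
Net ΔY = k(ΔG − c·ΔT) = (+$302.63 billion) / 0.53 = +$571 billion.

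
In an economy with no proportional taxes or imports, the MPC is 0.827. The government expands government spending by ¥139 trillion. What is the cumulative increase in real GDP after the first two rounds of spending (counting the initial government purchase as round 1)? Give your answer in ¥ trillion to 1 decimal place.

Round 1 adds ΔG = ¥139 trillion; each later round is MPC = 0.827 times the previous.
After 2 rounds: 139 + 114.953 = ΔG·(1 − c^2)/(1 − c) = 139 × (1 − 0.683929)/0.173 ≈ ¥254 trillion.

¥254.0 trillion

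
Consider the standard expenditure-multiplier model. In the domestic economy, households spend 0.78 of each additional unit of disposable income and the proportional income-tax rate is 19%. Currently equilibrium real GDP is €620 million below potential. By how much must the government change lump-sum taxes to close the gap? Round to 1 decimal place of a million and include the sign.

Spending multiplier = 1/(1 − c(1−t)) = 1/(1 − 0.78×0.81) = 1/0.3682 ≈ 2.716.
Tax multiplier = −c·k = −0.78/0.3682 ≈ −2.118. Need ΔY = +€620 million, so ΔT = ΔY/(−c·k) = −(+€620 million) × 0.3682 / 0.78 ≈ −€292.7 million.
The government should cut lump-sum taxes by €292.7 million.

−€292.7 million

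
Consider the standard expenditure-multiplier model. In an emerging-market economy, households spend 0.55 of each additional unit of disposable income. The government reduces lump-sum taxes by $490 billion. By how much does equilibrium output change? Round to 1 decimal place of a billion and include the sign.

A lump-sum tax change of −$490 billion shifts disposable income by +$490 billion; first-round consumption changes by −c × ΔT = −0.55 × (−$490 billion) = +$269.5 billion.
Expenditure multiplier = 1/(1 − MPC) = 1/(1 − 0.55) = 1/0.45 ≈ 2.222.
The tax multiplier is −c × k ≈ −1.222, so ΔY = k × (−c·ΔT) = (+$269.5 billion) / 0.45 ≈ +$598.9 billion.

+$598.9 billion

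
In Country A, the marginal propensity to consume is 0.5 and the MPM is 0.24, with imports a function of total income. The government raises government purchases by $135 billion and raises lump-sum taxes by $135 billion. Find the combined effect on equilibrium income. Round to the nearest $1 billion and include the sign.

+$91 billion

Expenditure multiplier = 1/(1 − c + m) = 1/(1 − 0.5 + 0.24) = 1/0.74 ≈ 1.351.
ΔG contributes k·ΔG = (+$135 billion) / 0.74 ≈ +$182.4 billion.
ΔT of +$135 billion changes first-round spending by −c·ΔT = −$67.5 billion, contributing k·(−c·ΔT) = (−$67.5 billion) / 0.74 ≈ −$91.2 billion.
Net ΔY = k(ΔG − c·ΔT) = (+$67.5 billion) / 0.74 ≈ +$91 billion.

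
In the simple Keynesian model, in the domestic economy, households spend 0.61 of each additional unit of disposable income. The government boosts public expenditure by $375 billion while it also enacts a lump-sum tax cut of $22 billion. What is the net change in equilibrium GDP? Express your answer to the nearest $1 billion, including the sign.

+$996 billion

Expenditure multiplier = 1/(1 − MPC) = 1/(1 − 0.61) = 1/0.39 ≈ 2.564.
ΔG contributes k·ΔG = (+$375 billion) / 0.39 ≈ +$961.5 billion.
ΔT of −$22 billion changes first-round spending by −c·ΔT = +$13.42 billion, contributing k·(−c·ΔT) = (+$13.42 billion) / 0.39 ≈ +$34.4 billion.
Net ΔY = k(ΔG − c·ΔT) = (+$388.42 billion) / 0.39 ≈ +$996 billion.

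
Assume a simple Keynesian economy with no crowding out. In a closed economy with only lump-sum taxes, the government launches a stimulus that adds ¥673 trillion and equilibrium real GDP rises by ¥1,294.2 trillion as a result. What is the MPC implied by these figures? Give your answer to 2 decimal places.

0.48

Implied spending multiplier k = ΔY/ΔG = 1,294.2/673 ≈ 1.923.
Since k = 1/(1 − MPC), MPC = 1 − 1/k = 1 − ΔG/ΔY = 1 − 673/1,294.2 ≈ 0.48.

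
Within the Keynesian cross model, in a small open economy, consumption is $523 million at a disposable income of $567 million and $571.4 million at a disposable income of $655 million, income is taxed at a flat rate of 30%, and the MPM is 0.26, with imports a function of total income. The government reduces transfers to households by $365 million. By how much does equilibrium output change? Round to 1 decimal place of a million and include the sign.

MPC = ΔC/ΔYd = (571.4 − 523)/(655 − 567) = 48.4/88 = 0.55.
The transfer change shifts disposable income by −$365 million, so first-round consumption changes by c·ΔTR = 0.55 × (−$365 million) = −$200.75 million.
Expenditure multiplier = 1/(1 − c(1−t) + m) = 1/(1 − 0.55×0.7 + 0.26) = 1/0.875 ≈ 1.143.
The transfer multiplier is c × k ≈ 0.629, so ΔY = k × (c·ΔTR) = (−$200.75 million) / 0.875 ≈ −$229.4 million.

−$229.4 million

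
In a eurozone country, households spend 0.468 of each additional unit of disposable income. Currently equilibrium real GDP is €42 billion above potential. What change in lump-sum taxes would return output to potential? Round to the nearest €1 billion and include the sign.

Spending multiplier = 1/(1 − MPC) = 1/(1 − 0.468) = 1/0.532 ≈ 1.88.
Tax multiplier = −c·k = −0.468/0.532 ≈ −0.88. Need ΔY = −€42 billion, so ΔT = ΔY/(−c·k) = −(−€42 billion) × 0.532 / 0.468 ≈ +€48 billion.
The government should raise lump-sum taxes by €48 billion.

+€48 billion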